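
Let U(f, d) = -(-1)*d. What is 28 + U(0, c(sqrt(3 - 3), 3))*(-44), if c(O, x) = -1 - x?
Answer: 204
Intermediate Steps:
U(f, d) = d
28 + U(0, c(sqrt(3 - 3), 3))*(-44) = 28 + (-1 - 1*3)*(-44) = 28 + (-1 - 3)*(-44) = 28 - 4*(-44) = 28 + 176 = 204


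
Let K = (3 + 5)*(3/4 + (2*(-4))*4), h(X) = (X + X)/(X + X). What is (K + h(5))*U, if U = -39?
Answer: 9711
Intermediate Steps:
h(X) = 1 (h(X) = (2*X)/((2*X)) = (2*X)*(1/(2*X)) = 1)
K = -250 (K = 8*(3*(1/4) - 8*4) = 8*(3/4 - 32) = 8*(-125/4) = -250)
(K + h(5))*U = (-250 + 1)*(-39) = -249*(-39) = 9711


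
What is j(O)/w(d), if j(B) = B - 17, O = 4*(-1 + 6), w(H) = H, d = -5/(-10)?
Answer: 6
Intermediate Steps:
d = ½ (d = -5*(-⅒) = ½ ≈ 0.50000)
O = 20 (O = 4*5 = 20)
j(B) = -17 + B
j(O)/w(d) = (-17 + 20)/(½) = 3*2 = 6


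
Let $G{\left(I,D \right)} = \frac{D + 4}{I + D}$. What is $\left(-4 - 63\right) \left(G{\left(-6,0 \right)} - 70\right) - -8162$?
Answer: $\frac{38690}{3} \approx 12897.0$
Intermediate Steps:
$G{\left(I,D \right)} = \frac{4 + D}{D + I}$
$\left(-4 - 63\right) \left(G{\left(-6,0 \right)} - 70\right) - -8162 = \left(-4 - 63\right) \left(\frac{4 + 0}{0 - 6} - 70\right) - -8162 = \left(-4 - 63\right) \left(\frac{1}{-6} \cdot 4 - 70\right) + 8162 = - 67 \left(\left(- \frac{1}{6}\right) 4 - 70\right) + 8162 = - 67 \left(- \frac{2}{3} - 70\right) + 8162 = \left(-67\right) \left(- \frac{212}{3}\right) + 8162 = \frac{14204}{3} + 8162 = \frac{38690}{3}$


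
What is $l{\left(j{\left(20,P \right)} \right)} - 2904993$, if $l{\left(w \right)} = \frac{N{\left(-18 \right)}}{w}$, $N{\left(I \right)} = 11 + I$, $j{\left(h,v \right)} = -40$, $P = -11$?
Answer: $- \frac{116199713}{40} \approx -2.905 \cdot 10^{6}$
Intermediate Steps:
$l{\left(w \right)} = - \frac{7}{w}$ ($l{\left(w \right)} = \frac{11 - 18}{w} = - \frac{7}{w}$)
$l{\left(j{\left(20,P \right)} \right)} - 2904993 = - \frac{7}{-40} - 2904993 = \left(-7\right) \left(- \frac{1}{40}\right) - 2904993 = \frac{7}{40} - 2904993 = - \frac{116199713}{40}$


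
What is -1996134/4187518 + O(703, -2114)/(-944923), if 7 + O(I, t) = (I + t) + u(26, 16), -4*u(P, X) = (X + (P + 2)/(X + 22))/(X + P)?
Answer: -500147726254801/1052530630916324 ≈ -0.47519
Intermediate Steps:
u(P, X) = -(X + (2 + P)/(22 + X))/(4*(P + X)) (u(P, X) = -(X + (P + 2)/(X + 22))/(4*(X + P)) = -(X + (2 + P)/(22 + X))/(4*(P + X)))
O(I, t) = -3777/532 + I + t (O(I, t) = -7 + ((I + t) + (-2 - 1*26 - 1*16² - 22*16)/(4*(16² + 22*26 + 22*16 + 26*16))) = -7 + ((I + t) + (-2 - 26 - 1*256 - 352)/(4*(256 + 572 + 352 + 416))) = -7 + ((I + t) + (¼)*(-2 - 26 - 256 - 352)/1596) = -7 + ((I + t) + (¼)*(1/1596)*(-636)) = -7 + ((I + t) - 53/532) = -7 + (-53/532 + I + t) = -3777/532 + I + t)
-1996134/4187518 + O(703, -2114)/(-944923) = -1996134/4187518 + (-3777/532 + 703 - 2114)/(-944923) = -1996134*1/4187518 - 754429/532*(-1/944923) = -998067/2093759 + 754429/502699036 = -500147726254801/1052530630916324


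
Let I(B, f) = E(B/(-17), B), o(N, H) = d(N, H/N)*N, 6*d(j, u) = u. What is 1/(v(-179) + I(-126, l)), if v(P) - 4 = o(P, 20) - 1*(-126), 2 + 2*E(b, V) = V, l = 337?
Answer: 3/208 ≈ 0.014423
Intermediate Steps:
d(j, u) = u/6
E(b, V) = -1 + V/2
o(N, H) = H/6 (o(N, H) = ((H/N)/6)*N = (H/(6*N))*N = H/6)
I(B, f) = -1 + B/2
v(P) = 400/3 (v(P) = 4 + ((⅙)*20 - 1*(-126)) = 4 + (10/3 + 126) = 4 + 388/3 = 400/3)
1/(v(-179) + I(-126, l)) = 1/(400/3 + (-1 + (½)*(-126))) = 1/(400/3 + (-1 - 63)) = 1/(400/3 - 64) = 1/(208/3) = 3/208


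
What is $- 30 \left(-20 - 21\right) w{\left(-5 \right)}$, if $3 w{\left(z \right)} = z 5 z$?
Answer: $51250$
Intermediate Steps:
$w{\left(z \right)} = \frac{5 z^{2}}{3}$ ($w{\left(z \right)} = \frac{z 5 z}{3} = \frac{5 z z}{3} = \frac{5 z^{2}}{3}$)
$- 30 \left(-20 - 21\right) w{\left(-5 \right)} = - 30 \left(-20 - 21\right) \frac{5 \left(-5\right)^{2}}{3} = \left(-30\right) \left(-41\right) \frac{5}{3} \cdot 25 = 1230 \cdot \frac{125}{3} = 51250$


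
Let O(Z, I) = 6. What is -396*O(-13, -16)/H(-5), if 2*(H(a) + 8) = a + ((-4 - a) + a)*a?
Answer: 4752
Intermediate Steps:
H(a) = -8 - 3*a/2 (H(a) = -8 + (a + ((-4 - a) + a)*a)/2 = -8 + (a - 4*a)/2 = -8 + (-3*a)/2 = -8 - 3*a/2)
-396*O(-13, -16)/H(-5) = -396*6/(-8 - 3/2*(-5)) = -396*6/(-8 + 15/2) = -396/((-1/2*1/6)) = -396/(-1/12) = -396*(-12) = 4752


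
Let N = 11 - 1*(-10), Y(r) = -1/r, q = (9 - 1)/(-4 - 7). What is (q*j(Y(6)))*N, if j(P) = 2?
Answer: -336/11 ≈ -30.545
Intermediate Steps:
q = -8/11 (q = 8/(-11) = 8*(-1/11) = -8/11 ≈ -0.72727)
N = 21 (N = 11 + 10 = 21)
(q*j(Y(6)))*N = -8/11*2*21 = -16/11*21 = -336/11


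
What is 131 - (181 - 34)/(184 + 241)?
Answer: 55528/425 ≈ 130.65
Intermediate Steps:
131 - (181 - 34)/(184 + 241) = 131 - 147/425 = 55528/425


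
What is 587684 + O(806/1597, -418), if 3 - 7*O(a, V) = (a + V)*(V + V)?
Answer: 6012329587/11179 ≈ 5.3782e+5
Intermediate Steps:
O(a, V) = 3/7 - 2*V*(V + a)/7 (O(a, V) = 3/7 - (a + V)*(V + V)/7 = 3/7 - (V + a)*2*V/7 = 3/7 - 2*V*(V + a)/7)
587684 + O(806/1597, -418) = 587684 + (3/7 - 2/7*(-418)² - 2/7*(-418)*806/1597) = 587684 + (3/7 - 2/7*174724 - 2/7*(-418)*806*(1/1597)) = 587684 + (3/7 - 349448/7 - 2/7*(-418)*806/1597) = 587684 + (3/7 - 349448/7 + 673816/11179) = 587684 - 557389849/11179 = 6012329587/11179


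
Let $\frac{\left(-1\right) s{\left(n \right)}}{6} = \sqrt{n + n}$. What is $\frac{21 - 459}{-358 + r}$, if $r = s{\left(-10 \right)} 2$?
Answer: $\frac{39201}{32761} - \frac{2628 i \sqrt{5}}{32761} \approx 1.1966 - 0.17937 i$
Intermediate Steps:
$s{\left(n \right)} = - 6 \sqrt{2} \sqrt{n}$ ($s{\left(n \right)} = - 6 \sqrt{n + n} = - 6 \sqrt{2 n} = - 6 \sqrt{2} \sqrt{n}$)
$r = - 24 i \sqrt{5}$ ($r = - 6 \sqrt{2} \sqrt{-10} \cdot 2 = - 6 \sqrt{2} i \sqrt{10} \cdot 2 = - 12 i \sqrt{5} \cdot 2 = - 24 i \sqrt{5} \approx - 53.666 i$)
$\frac{21 - 459}{-358 + r} = \frac{21 - 459}{-358 - 24 i \sqrt{5}} = - \frac{438}{-358 - 24 i \sqrt{5}}$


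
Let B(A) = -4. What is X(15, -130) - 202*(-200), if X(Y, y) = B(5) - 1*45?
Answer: 40351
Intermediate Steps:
X(Y, y) = -49 (X(Y, y) = -4 - 1*45 = -4 - 45 = -49)
X(15, -130) - 202*(-200) = -49 - 202*(-200) = -49 + 40400 = 40351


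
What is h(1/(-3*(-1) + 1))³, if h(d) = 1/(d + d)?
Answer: 8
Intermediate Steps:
h(d) = 1/(2*d)
h(1/(-3*(-1) + 1))³ = (1/(2*(1/(-3*(-1) + 1))))³ = (1/(2*(1/(3 + 1))))³ = (1/(2*(1/4)))³ = (1/(2*(¼)))³ = ((½)*4)³ = 2³ = 8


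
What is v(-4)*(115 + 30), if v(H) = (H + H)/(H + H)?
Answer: 145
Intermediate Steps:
v(H) = 1 (v(H) = (2*H)/((2*H)) = (2*H)*(1/(2*H)) = 1)
v(-4)*(115 + 30) = 1*(115 + 30) = 1*145 = 145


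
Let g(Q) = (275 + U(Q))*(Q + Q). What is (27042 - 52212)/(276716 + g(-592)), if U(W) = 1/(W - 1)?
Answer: 7462905/14493514 ≈ 0.51491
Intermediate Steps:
U(W) = 1/(-1 + W)
g(Q) = 2*Q*(275 + 1/(-1 + Q)) (g(Q) = (275 + 1/(-1 + Q))*(Q + Q) = (275 + 1/(-1 + Q))*(2*Q) = 2*Q*(275 + 1/(-1 + Q)))
(27042 - 52212)/(276716 + g(-592)) = (27042 - 52212)/(276716 + 2*(-592)*(-274 + 275*(-592))/(-1 - 592)) = -25170/(276716 + 2*(-592)*(-274 - 162800)/(-593)) = -25170/(276716 + 2*(-592)*(-1/593)*(-163074)) = -25170/(276716 - 193079616/593) = -25170/(-28987028/593) = -25170*(-593/28987028) = 7462905/14493514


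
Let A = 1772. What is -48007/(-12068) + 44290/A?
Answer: 154890031/5346124 ≈ 28.972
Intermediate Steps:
-48007/(-12068) + 44290/A = -48007/(-12068) + 44290/1772 = -48007*(-1/12068) + 44290*(1/1772) = 48007/12068 + 22145/886 = 154890031/5346124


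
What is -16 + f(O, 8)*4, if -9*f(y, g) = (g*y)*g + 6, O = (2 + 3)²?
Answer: -6568/9 ≈ -729.78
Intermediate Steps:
O = 25 (O = 5² = 25)
f(y, g) = -⅔ - y*g²/9 (f(y, g) = -((g*y)*g + 6)/9 = -(y*g² + 6)/9 = -(6 + y*g²)/9 = -⅔ - y*g²/9)
-16 + f(O, 8)*4 = -16 + (-⅔ - ⅑*25*8²)*4 = -16 + (-⅔ - ⅑*25*64)*4 = -16 + (-⅔ - 1600/9)*4 = -16 - 1606/9*4 = -16 - 6424/9 = -6568/9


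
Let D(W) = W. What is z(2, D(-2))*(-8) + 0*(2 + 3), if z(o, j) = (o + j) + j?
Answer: 16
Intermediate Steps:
z(o, j) = o + 2*j (z(o, j) = (j + o) + j = o + 2*j)
z(2, D(-2))*(-8) + 0*(2 + 3) = (2 + 2*(-2))*(-8) + 0*(2 + 3) = (2 - 4)*(-8) + 0*5 = -2*(-8) + 0 = 16 + 0 = 16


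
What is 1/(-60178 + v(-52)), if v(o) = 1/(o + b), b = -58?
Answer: -110/6619581 ≈ -1.6617e-5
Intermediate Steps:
v(o) = 1/(-58 + o) (v(o) = 1/(o - 58) = 1/(-58 + o))
1/(-60178 + v(-52)) = 1/(-60178 + 1/(-58 - 52)) = 1/(-60178 + 1/(-110)) = 1/(-60178 - 1/110) = 1/(-6619581/110) = -110/6619581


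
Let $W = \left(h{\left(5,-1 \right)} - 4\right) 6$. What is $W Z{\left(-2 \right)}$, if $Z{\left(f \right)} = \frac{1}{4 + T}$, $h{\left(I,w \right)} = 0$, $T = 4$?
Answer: $-3$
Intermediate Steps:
$Z{\left(f \right)} = \frac{1}{8}$ ($Z{\left(f \right)} = \frac{1}{4 + 4} = \frac{1}{8}$)
$W = -24$ ($W = \left(0 - 4\right) 6 = \left(-4\right) 6 = -24$)
$W Z{\left(-2 \right)} = \left(-24\right) \frac{1}{8} = -3$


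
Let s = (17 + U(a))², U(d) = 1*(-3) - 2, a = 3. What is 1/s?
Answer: 1/144 ≈ 0.0069444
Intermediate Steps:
U(d) = -5 (U(d) = -3 - 2 = -5)
s = 144 (s = (17 - 5)² = 12² = 144)
1/s = 1/144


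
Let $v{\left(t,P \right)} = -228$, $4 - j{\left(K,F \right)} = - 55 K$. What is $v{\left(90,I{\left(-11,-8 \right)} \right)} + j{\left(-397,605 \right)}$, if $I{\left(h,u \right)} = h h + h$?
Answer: $-22059$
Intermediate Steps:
$I{\left(h,u \right)} = h + h^{2}$ ($I{\left(h,u \right)} = h^{2} + h = h + h^{2}$)
$j{\left(K,F \right)} = 4 + 55 K$ ($j{\left(K,F \right)} = 4 - - 55 K = 4 + 55 K$)
$v{\left(90,I{\left(-11,-8 \right)} \right)} + j{\left(-397,605 \right)} = -228 + \left(4 + 55 \left(-397\right)\right) = -228 + \left(4 - 21835\right) = -228 - 21831 = -22059$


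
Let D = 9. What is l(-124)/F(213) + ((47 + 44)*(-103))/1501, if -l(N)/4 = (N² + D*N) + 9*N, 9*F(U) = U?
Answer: -237415211/106571 ≈ -2227.8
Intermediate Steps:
F(U) = U/9
l(N) = -72*N - 4*N² (l(N) = -4*((N² + 9*N) + 9*N) = -4*(N² + 18*N) = -72*N - 4*N²)
l(-124)/F(213) + ((47 + 44)*(-103))/1501 = (-4*(-124)*(18 - 124))/(((⅑)*213)) + ((47 + 44)*(-103))/1501 = (-4*(-124)*(-106))/(71/3) + (91*(-103))*(1/1501) = -52576*3/71 - 9373*1/1501 = -157728/71 - 9373/1501 = -237415211/106571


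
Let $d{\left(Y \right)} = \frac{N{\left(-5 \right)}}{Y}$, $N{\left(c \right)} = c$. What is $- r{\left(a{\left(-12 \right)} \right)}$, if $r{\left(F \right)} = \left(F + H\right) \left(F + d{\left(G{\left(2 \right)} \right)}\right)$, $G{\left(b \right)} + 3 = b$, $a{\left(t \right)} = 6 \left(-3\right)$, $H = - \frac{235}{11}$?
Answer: $- \frac{5629}{11} \approx -511.73$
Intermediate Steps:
$H = - \frac{235}{11}$ ($H = \left(-235\right) \frac{1}{11} = - \frac{235}{11} \approx -21.364$)
$a{\left(t \right)} = -18$
$G{\left(b \right)} = -3 + b$
$d{\left(Y \right)} = - \frac{5}{Y}$
$r{\left(F \right)} = \left(5 + F\right) \left(- \frac{235}{11} + F\right)$ ($r{\left(F \right)} = \left(F - \frac{235}{11}\right) \left(F - \frac{5}{-3 + 2}\right) = \left(- \frac{235}{11} + F\right) \left(F - \frac{5}{-1}\right) = \left(- \frac{235}{11} + F\right) \left(F - -5\right) = \left(- \frac{235}{11} + F\right) \left(F + 5\right) = \left(- \frac{235}{11} + F\right) \left(5 + F\right) = \left(5 + F\right) \left(- \frac{235}{11} + F\right)$)
$- r{\left(a{\left(-12 \right)} \right)} = - (- \frac{1175}{11} + \left(-18\right)^{2} - - \frac{3240}{11}) = - (- \frac{1175}{11} + 324 + \frac{3240}{11}) = \left(-1\right) \frac{5629}{11} = - \frac{5629}{11}$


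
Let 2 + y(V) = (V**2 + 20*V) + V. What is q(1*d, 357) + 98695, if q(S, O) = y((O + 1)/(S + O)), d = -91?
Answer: 1746312465/17689 ≈ 98723.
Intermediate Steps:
y(V) = -2 + V**2 + 21*V (y(V) = -2 + ((V**2 + 20*V) + V) = -2 + (V**2 + 21*V) = -2 + V**2 + 21*V)
q(S, O) = -2 + (1 + O)**2/(O + S)**2 + 21*(1 + O)/(O + S) (q(S, O) = -2 + ((O + 1)/(S + O))**2 + 21*((O + 1)/(S + O)) = -2 + ((1 + O)/(O + S))**2 + 21*((1 + O)/(O + S)) = -2 + (1 + O)**2/(O + S)**2 + 21*(1 + O)/(O + S))
q(1*d, 357) + 98695 = ((1 + 357)**2 - 2*(357 + 1*(-91))**2 + 21*(1 + 357)*(357 + 1*(-91)))/(357 + 1*(-91))**2 + 98695 = (358**2 - 2*(357 - 91)**2 + 21*358*(357 - 91))/(357 - 91)**2 + 98695 = (128164 - 2*266**2 + 21*358*266)/266**2 + 98695 = (128164 - 2*70756 + 1999788)/70756 + 98695 = (128164 - 141512 + 1999788)/70756 + 98695 = (1/70756)*1986440 + 98695 = 496610/17689 + 98695 = 1746312465/17689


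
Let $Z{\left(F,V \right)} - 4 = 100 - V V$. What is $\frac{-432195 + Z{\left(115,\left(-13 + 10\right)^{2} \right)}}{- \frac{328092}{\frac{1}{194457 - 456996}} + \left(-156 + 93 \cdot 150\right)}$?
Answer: $- \frac{216086}{43068479691} \approx -5.0173 \cdot 10^{-6}$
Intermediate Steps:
$Z{\left(F,V \right)} = 104 - V^{2}$ ($Z{\left(F,V \right)} = 4 - \left(-100 + V V\right) = 4 - \left(-100 + V^{2}\right) = 104 - V^{2}$)
$\frac{-432195 + Z{\left(115,\left(-13 + 10\right)^{2} \right)}}{- \frac{328092}{\frac{1}{194457 - 456996}} + \left(-156 + 93 \cdot 150\right)} = \frac{-432195 + \left(104 - \left(\left(-13 + 10\right)^{2}\right)^{2}\right)}{- \frac{328092}{\frac{1}{194457 - 456996}} + \left(-156 + 93 \cdot 150\right)} = \frac{-432195 + \left(104 - \left(\left(-3\right)^{2}\right)^{2}\right)}{- \frac{328092}{\frac{1}{-262539}} + \left(-156 + 13950\right)} = \frac{-432195 + \left(104 - 9^{2}\right)}{- \frac{328092}{- \frac{1}{262539}} + 13794} = \frac{-432195 + \left(104 - 81\right)}{\left(-328092\right) \left(-262539\right) + 13794} = \frac{-432195 + \left(104 - 81\right)}{86136945588 + 13794} = \frac{-432195 + 23}{86136959382} = \left(-432172\right) \frac{1}{86136959382} = - \frac{216086}{43068479691}$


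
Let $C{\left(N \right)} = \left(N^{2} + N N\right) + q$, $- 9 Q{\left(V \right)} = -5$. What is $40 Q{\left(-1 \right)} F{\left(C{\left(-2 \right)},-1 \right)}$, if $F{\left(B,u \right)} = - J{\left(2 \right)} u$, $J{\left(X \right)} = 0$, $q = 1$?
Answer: $0$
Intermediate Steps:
$Q{\left(V \right)} = \frac{5}{9}$ ($Q{\left(V \right)} = \left(- \frac{1}{9}\right) \left(-5\right) = \frac{5}{9}$)
$C{\left(N \right)} = 1 + 2 N^{2}$ ($C{\left(N \right)} = \left(N^{2} + N N\right) + 1 = \left(N^{2} + N^{2}\right) + 1 = 2 N^{2} + 1 = 1 + 2 N^{2}$)
$F{\left(B,u \right)} = 0$ ($F{\left(B,u \right)} = \left(-1\right) 0 u = 0 u = 0$)
$40 Q{\left(-1 \right)} F{\left(C{\left(-2 \right)},-1 \right)} = 40 \cdot \frac{5}{9} \cdot 0 = \frac{200}{9} \cdot 0 = 0$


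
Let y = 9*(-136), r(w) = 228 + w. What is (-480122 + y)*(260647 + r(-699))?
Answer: -125234676896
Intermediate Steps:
y = -1224
(-480122 + y)*(260647 + r(-699)) = (-480122 - 1224)*(260647 + (228 - 699)) = -481346*(260647 - 471) = -481346*260176 = -125234676896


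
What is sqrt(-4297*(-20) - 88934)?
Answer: I*sqrt(2994) ≈ 54.717*I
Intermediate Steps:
sqrt(-4297*(-20) - 88934) = sqrt(85940 - 88934) = sqrt(-2994) = I*sqrt(2994)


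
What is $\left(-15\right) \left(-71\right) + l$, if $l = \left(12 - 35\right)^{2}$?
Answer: $1594$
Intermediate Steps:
$l = 529$ ($l = \left(-23\right)^{2} = 529$)
$\left(-15\right) \left(-71\right) + l = \left(-15\right) \left(-71\right) + 529 = 1065 + 529 = 1594$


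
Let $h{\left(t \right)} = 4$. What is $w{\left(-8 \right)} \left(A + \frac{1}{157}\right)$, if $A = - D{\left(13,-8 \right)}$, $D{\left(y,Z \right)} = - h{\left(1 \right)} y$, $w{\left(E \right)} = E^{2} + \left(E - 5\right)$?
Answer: $\frac{416415}{157} \approx 2652.3$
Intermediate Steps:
$w{\left(E \right)} = -5 + E + E^{2}$ ($w{\left(E \right)} = E^{2} + \left(E - 5\right) = E^{2} + \left(-5 + E\right) = -5 + E + E^{2}$)
$D{\left(y,Z \right)} = - 4 y$
$A = 52$ ($A = - \left(-4\right) 13 = \left(-1\right) \left(-52\right) = 52$)
$w{\left(-8 \right)} \left(A + \frac{1}{157}\right) = \left(-5 - 8 + \left(-8\right)^{2}\right) \left(52 + \frac{1}{157}\right) = \left(-5 - 8 + 64\right) \left(52 + \frac{1}{157}\right) = 51 \cdot \frac{8165}{157} = \frac{416415}{157}$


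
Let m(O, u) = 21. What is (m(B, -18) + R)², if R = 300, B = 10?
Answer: 103041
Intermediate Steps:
(m(B, -18) + R)² = (21 + 300)² = 321² = 103041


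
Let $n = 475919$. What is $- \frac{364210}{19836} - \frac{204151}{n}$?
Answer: $- \frac{3058344797}{162764298} \approx -18.79$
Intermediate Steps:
$- \frac{364210}{19836} - \frac{204151}{n} = - \frac{364210}{19836} - \frac{204151}{475919} = \left(-364210\right) \frac{1}{19836} - \frac{204151}{475919} = - \frac{182105}{9918} - \frac{204151}{475919} = - \frac{3058344797}{162764298}$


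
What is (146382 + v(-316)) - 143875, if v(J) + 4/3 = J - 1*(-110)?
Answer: 6899/3 ≈ 2299.7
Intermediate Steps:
v(J) = 326/3 + J (v(J) = -4/3 + (J - 1*(-110)) = -4/3 + (J + 110) = -4/3 + (110 + J) = 326/3 + J)
(146382 + v(-316)) - 143875 = (146382 + (326/3 - 316)) - 143875 = (146382 - 622/3) - 143875 = 438524/3 - 143875 = 6899/3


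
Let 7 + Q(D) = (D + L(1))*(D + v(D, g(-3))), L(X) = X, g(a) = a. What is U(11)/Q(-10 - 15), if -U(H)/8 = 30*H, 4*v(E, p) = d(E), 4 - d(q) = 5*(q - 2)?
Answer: 2640/241 ≈ 10.954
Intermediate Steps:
d(q) = 14 - 5*q (d(q) = 4 - 5*(q - 2) = 4 - 5*(-2 + q) = 4 - (-10 + 5*q) = 4 + (10 - 5*q) = 14 - 5*q)
v(E, p) = 7/2 - 5*E/4 (v(E, p) = (14 - 5*E)/4 = 7/2 - 5*E/4)
U(H) = -240*H
Q(D) = -7 + (1 + D)*(7/2 - D/4) (Q(D) = -7 + (D + 1)*(D + (7/2 - 5*D/4)) = -7 + (1 + D)*(7/2 - D/4))
U(11)/Q(-10 - 15) = (-240*11)/(-7/2 - (-10 - 15)²/4 + 13*(-10 - 15)/4) = -2640/(-7/2 - ¼*(-25)² + (13/4)*(-25)) = -2640/(-7/2 - ¼*625 - 325/4) = -2640/(-7/2 - 625/4 - 325/4) = -2640/(-241) = -2640*(-1/241) = 2640/241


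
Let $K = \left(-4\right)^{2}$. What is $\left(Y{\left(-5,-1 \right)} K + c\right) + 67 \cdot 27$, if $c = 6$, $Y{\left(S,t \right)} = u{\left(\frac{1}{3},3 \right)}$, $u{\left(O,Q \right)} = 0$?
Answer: $1815$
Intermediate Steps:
$Y{\left(S,t \right)} = 0$
$K = 16$
$\left(Y{\left(-5,-1 \right)} K + c\right) + 67 \cdot 27 = \left(0 \cdot 16 + 6\right) + 67 \cdot 27 = \left(0 + 6\right) + 1809 = 6 + 1809 = 1815$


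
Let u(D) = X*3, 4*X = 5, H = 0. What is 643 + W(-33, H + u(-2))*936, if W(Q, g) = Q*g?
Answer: -115187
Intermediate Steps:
X = 5/4 (X = (1/4)*5 = 5/4 ≈ 1.2500)
u(D) = 15/4 (u(D) = (5/4)*3 = 15/4)
643 + W(-33, H + u(-2))*936 = 643 - 33*(0 + 15/4)*936 = 643 - 33*15/4*936 = 643 - 495/4*936 = 643 - 115830 = -115187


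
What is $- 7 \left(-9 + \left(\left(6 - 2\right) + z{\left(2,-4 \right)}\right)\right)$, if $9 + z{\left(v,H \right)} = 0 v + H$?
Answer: $126$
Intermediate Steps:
$z{\left(v,H \right)} = -9 + H$ ($z{\left(v,H \right)} = -9 + \left(0 v + H\right) = -9 + \left(0 + H\right) = -9 + H$)
$- 7 \left(-9 + \left(\left(6 - 2\right) + z{\left(2,-4 \right)}\right)\right) = - 7 \left(-9 + \left(\left(6 - 2\right) - 13\right)\right) = - 7 \left(-9 + \left(4 - 13\right)\right) = - 7 \left(-9 - 9\right) = \left(-7\right) \left(-18\right) = 126$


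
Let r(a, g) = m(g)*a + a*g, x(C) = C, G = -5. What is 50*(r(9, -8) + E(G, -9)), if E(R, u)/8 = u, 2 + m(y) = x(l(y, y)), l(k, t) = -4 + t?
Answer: -13500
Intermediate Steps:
m(y) = -6 + y (m(y) = -2 + (-4 + y) = -6 + y)
E(R, u) = 8*u
r(a, g) = a*g + a*(-6 + g) (r(a, g) = (-6 + g)*a + a*g = a*(-6 + g) + a*g = a*g + a*(-6 + g))
50*(r(9, -8) + E(G, -9)) = 50*(2*9*(-3 - 8) + 8*(-9)) = 50*(2*9*(-11) - 72) = 50*(-198 - 72) = 50*(-270) = -13500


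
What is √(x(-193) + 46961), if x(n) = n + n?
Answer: 45*√23 ≈ 215.81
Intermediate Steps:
x(n) = 2*n
√(x(-193) + 46961) = √(2*(-193) + 46961) = √(-386 + 46961) = √46575 = 45*√23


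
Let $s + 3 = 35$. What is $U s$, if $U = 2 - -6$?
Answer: $256$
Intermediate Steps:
$s = 32$ ($s = -3 + 35 = 32$)
$U = 8$ ($U = 2 + 6 = 8$)
$U s = 8 \cdot 32 = 256$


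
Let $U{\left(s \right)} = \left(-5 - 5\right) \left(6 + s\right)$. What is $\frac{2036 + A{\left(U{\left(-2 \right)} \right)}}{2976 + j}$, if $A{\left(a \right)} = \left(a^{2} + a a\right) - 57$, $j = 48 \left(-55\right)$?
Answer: $\frac{5179}{336} \approx 15.414$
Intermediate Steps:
$U{\left(s \right)} = -60 - 10 s$ ($U{\left(s \right)} = - 10 \left(6 + s\right) = -60 - 10 s$)
$j = -2640$
$A{\left(a \right)} = -57 + 2 a^{2}$ ($A{\left(a \right)} = \left(a^{2} + a^{2}\right) - 57 = 2 a^{2} - 57 = -57 + 2 a^{2}$)
$\frac{2036 + A{\left(U{\left(-2 \right)} \right)}}{2976 + j} = \frac{2036 - \left(57 - 2 \left(-60 - -20\right)^{2}\right)}{2976 - 2640} = \frac{2036 - \left(57 - 2 \left(-60 + 20\right)^{2}\right)}{336} = \left(2036 - \left(57 - 2 \left(-40\right)^{2}\right)\right) \frac{1}{336} = \left(2036 + \left(-57 + 2 \cdot 1600\right)\right) \frac{1}{336} = \left(2036 + \left(-57 + 3200\right)\right) \frac{1}{336} = \left(2036 + 3143\right) \frac{1}{336} = 5179 \cdot \frac{1}{336} = \frac{5179}{336}$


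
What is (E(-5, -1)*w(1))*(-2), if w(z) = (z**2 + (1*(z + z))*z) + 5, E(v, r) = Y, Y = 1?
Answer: -16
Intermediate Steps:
E(v, r) = 1
w(z) = 5 + 3*z**2 (w(z) = (z**2 + (1*(2*z))*z) + 5 = (z**2 + (2*z)*z) + 5 = (z**2 + 2*z**2) + 5 = 3*z**2 + 5 = 5 + 3*z**2)
(E(-5, -1)*w(1))*(-2) = (1*(5 + 3*1**2))*(-2) = (1*(5 + 3*1))*(-2) = (1*(5 + 3))*(-2) = (1*8)*(-2) = 8*(-2) = -16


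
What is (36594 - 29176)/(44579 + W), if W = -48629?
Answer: -3709/2025 ≈ -1.8316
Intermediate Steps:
(36594 - 29176)/(44579 + W) = (36594 - 29176)/(44579 - 48629) = 7418/(-4050) = 7418*(-1/4050) = -3709/2025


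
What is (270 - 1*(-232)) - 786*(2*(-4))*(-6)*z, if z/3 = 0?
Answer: 502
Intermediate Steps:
z = 0 (z = 3*0 = 0)
(270 - 1*(-232)) - 786*(2*(-4))*(-6)*z = (270 - 1*(-232)) - 786*(2*(-4))*(-6)*0 = (270 + 232) - 786*(-8*(-6))*0 = 502 - 37728*0 = 502 - 786*0 = 502 + 0 = 502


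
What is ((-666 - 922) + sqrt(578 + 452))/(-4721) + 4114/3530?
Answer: 12513917/8332565 - sqrt(1030)/4721 ≈ 1.4950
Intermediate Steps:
((-666 - 922) + sqrt(578 + 452))/(-4721) + 4114/3530 = (-1588 + sqrt(1030))*(-1/4721) + 4114*(1/3530) = (1588/4721 - sqrt(1030)/4721) + 2057/1765 = 12513917/8332565 - sqrt(1030)/4721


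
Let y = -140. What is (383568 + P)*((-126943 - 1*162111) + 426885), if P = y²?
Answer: 55569048608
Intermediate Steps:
P = 19600 (P = (-140)² = 19600)
(383568 + P)*((-126943 - 1*162111) + 426885) = (383568 + 19600)*((-126943 - 1*162111) + 426885) = 403168*((-126943 - 162111) + 426885) = 403168*(-289054 + 426885) = 403168*137831 = 55569048608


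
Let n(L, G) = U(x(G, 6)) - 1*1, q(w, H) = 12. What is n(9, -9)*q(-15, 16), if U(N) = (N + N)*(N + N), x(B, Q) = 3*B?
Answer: 34980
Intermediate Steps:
U(N) = 4*N² (U(N) = (2*N)*(2*N) = 4*N²)
n(L, G) = -1 + 36*G² (n(L, G) = 4*(3*G)² - 1*1 = 4*(9*G²) - 1 = 36*G² - 1 = -1 + 36*G²)
n(9, -9)*q(-15, 16) = (-1 + 36*(-9)²)*12 = (-1 + 36*81)*12 = (-1 + 2916)*12 = 2915*12 = 34980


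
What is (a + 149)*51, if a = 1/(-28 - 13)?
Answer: 311508/41 ≈ 7597.8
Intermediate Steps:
a = -1/41 (a = 1/(-41) = -1/41 ≈ -0.024390)
(a + 149)*51 = (-1/41 + 149)*51 = (6108/41)*51 = 311508/41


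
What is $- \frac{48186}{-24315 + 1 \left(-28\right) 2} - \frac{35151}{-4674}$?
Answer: $\frac{360628795}{37970018} \approx 9.4977$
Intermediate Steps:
$- \frac{48186}{-24315 + 1 \left(-28\right) 2} - \frac{35151}{-4674} = - \frac{48186}{-24315 - 56} - - \frac{11717}{1558} = - \frac{48186}{-24315 - 56} + \frac{11717}{1558} = - \frac{48186}{-24371} + \frac{11717}{1558} = \left(-48186\right) \left(- \frac{1}{24371}\right) + \frac{11717}{1558} = \frac{48186}{24371} + \frac{11717}{1558} = \frac{360628795}{37970018}$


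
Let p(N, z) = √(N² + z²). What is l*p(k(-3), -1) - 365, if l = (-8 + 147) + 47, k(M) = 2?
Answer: -365 + 186*√5 ≈ 50.909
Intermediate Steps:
l = 186 (l = 139 + 47 = 186)
l*p(k(-3), -1) - 365 = 186*√(2² + (-1)²) - 365 = 186*√(4 + 1) - 365 = 186*√5 - 365 = -365 + 186*√5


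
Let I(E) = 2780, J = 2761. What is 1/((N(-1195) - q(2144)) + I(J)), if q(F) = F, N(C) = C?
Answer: -1/559 ≈ -0.0017889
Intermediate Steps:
1/((N(-1195) - q(2144)) + I(J)) = 1/((-1195 - 1*2144) + 2780) = 1/((-1195 - 2144) + 2780) = 1/(-3339 + 2780) = 1/(-559) = -1/559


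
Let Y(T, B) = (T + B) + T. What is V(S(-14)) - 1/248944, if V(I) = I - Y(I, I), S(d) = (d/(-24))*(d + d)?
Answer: 24396509/746832 ≈ 32.667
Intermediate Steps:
Y(T, B) = B + 2*T (Y(T, B) = (B + T) + T = B + 2*T)
S(d) = -d**2/12 (S(d) = (d*(-1/24))*(2*d) = (-d/24)*(2*d) = -d**2/12)
V(I) = -2*I (V(I) = I - (I + 2*I) = I - 3*I = -2*I)
V(S(-14)) - 1/248944 = -(-1)*(-14)**2/6 - 1/248944 = -(-1)*196/6 - 1*1/248944 = -2*(-49/3) - 1/248944 = 98/3 - 1/248944 = 24396509/746832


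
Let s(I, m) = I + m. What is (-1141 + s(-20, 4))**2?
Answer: 1338649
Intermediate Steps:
(-1141 + s(-20, 4))**2 = (-1141 + (-20 + 4))**2 = (-1141 - 16)**2 = (-1157)**2 = 1338649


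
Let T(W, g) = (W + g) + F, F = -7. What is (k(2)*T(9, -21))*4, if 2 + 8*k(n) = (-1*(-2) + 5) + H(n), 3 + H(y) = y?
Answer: -38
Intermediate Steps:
T(W, g) = -7 + W + g (T(W, g) = (W + g) - 7 = -7 + W + g)
H(y) = -3 + y
k(n) = 1/4 + n/8 (k(n) = -1/4 + ((-1*(-2) + 5) + (-3 + n))/8 = -1/4 + ((2 + 5) + (-3 + n))/8 = -1/4 + (7 + (-3 + n))/8 = -1/4 + (4 + n)/8 = -1/4 + (1/2 + n/8) = 1/4 + n/8)
(k(2)*T(9, -21))*4 = ((1/4 + (1/8)*2)*(-7 + 9 - 21))*4 = ((1/4 + 1/4)*(-19))*4 = ((1/2)*(-19))*4 = -19/2*4 = -38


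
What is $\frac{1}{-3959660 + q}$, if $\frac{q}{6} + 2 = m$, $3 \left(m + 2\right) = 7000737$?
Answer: $\frac{1}{10041790} \approx 9.9584 \cdot 10^{-8}$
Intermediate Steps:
$m = 2333577$ ($m = -2 + \frac{1}{3} \cdot 7000737 = -2 + 2333579 = 2333577$)
$q = 14001450$ ($q = -12 + 6 \cdot 2333577 = -12 + 14001462 = 14001450$)
$\frac{1}{-3959660 + q} = \frac{1}{-3959660 + 14001450} = \frac{1}{10041790}$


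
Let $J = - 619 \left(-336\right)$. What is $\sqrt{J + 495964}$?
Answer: $2 \sqrt{175987} \approx 839.02$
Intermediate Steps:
$J = 207984$ ($J = \left(-1\right) \left(-207984\right) = 207984$)
$\sqrt{J + 495964} = \sqrt{207984 + 495964} = \sqrt{703948} = 2 \sqrt{175987}$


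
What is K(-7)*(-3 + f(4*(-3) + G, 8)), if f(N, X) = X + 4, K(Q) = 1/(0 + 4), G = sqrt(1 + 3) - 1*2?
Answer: 9/4 ≈ 2.2500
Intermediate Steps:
G = 0 (G = sqrt(4) - 2 = 2 - 2 = 0)
K(Q) = 1/4
f(N, X) = 4 + X
K(-7)*(-3 + f(4*(-3) + G, 8)) = (-3 + (4 + 8))/4 = (-3 + 12)/4 = (1/4)*9 = 9/4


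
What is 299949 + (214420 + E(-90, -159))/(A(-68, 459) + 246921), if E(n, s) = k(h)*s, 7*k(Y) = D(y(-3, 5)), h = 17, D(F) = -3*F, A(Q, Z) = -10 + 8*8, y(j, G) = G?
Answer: 20742433330/69153 ≈ 2.9995e+5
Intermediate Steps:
A(Q, Z) = 54 (A(Q, Z) = -10 + 64 = 54)
k(Y) = -15/7 (k(Y) = (-3*5)/7 = (1/7)*(-15) = -15/7)
E(n, s) = -15*s/7
299949 + (214420 + E(-90, -159))/(A(-68, 459) + 246921) = 299949 + (214420 - 15/7*(-159))/(54 + 246921) = 299949 + (214420 + 2385/7)/246975 = 299949 + (1503325/7)*(1/246975) = 299949 + 60133/69153 = 20742433330/69153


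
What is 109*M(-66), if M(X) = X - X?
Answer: 0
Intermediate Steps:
M(X) = 0
109*M(-66) = 109*0 = 0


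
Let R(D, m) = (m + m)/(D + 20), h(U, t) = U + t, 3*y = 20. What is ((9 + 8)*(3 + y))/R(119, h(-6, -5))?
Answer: -68527/66 ≈ -1038.3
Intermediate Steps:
y = 20/3 (y = (1/3)*20 = 20/3 ≈ 6.6667)
R(D, m) = 2*m/(20 + D) (R(D, m) = (2*m)/(20 + D) = 2*m/(20 + D))
((9 + 8)*(3 + y))/R(119, h(-6, -5)) = ((9 + 8)*(3 + 20/3))/((2*(-6 - 5)/(20 + 119))) = (17*(29/3))/((2*(-11)/139)) = 493/(3*((2*(-11)*(1/139)))) = 493/(3*(-22/139)) = (493/3)*(-139/22) = -68527/66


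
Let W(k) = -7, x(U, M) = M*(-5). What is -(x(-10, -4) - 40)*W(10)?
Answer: -140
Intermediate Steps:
x(U, M) = -5*M
-(x(-10, -4) - 40)*W(10) = -(-5*(-4) - 40)*(-7) = -(20 - 40)*(-7) = -(-20)*(-7) = -1*140 = -140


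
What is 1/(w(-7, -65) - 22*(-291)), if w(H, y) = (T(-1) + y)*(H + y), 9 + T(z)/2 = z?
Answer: 1/12522 ≈ 7.9859e-5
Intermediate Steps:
T(z) = -18 + 2*z
w(H, y) = (-20 + y)*(H + y) (w(H, y) = ((-18 + 2*(-1)) + y)*(H + y) = ((-18 - 2) + y)*(H + y) = (-20 + y)*(H + y))
1/(w(-7, -65) - 22*(-291)) = 1/(((-65)² - 20*(-7) - 20*(-65) - 7*(-65)) - 22*(-291)) = 1/((4225 + 140 + 1300 + 455) + 6402) = 1/(6120 + 6402) = 1/12522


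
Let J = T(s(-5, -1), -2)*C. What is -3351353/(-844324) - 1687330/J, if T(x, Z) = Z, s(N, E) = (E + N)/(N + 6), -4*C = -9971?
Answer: 17057531187/49815116 ≈ 342.42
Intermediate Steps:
C = 9971/4 (C = -¼*(-9971) = 9971/4 ≈ 2492.8)
s(N, E) = (E + N)/(6 + N)
J = -9971/2 (J = -2*9971/4 = -9971/2 ≈ -4985.5)
-3351353/(-844324) - 1687330/J = -3351353/(-844324) - 1687330/(-9971/2) = -3351353*(-1/844324) - 1687330*(-2/9971) = 3351353/844324 + 3374660/9971 = 17057531187/49815116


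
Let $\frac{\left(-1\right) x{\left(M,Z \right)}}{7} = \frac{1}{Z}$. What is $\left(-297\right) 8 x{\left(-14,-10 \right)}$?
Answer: $- \frac{8316}{5} \approx -1663.2$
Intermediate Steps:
$x{\left(M,Z \right)} = - \frac{7}{Z}$
$\left(-297\right) 8 x{\left(-14,-10 \right)} = \left(-297\right) 8 \left(- \frac{7}{-10}\right) = - 2376 \left(\left(-7\right) \left(- \frac{1}{10}\right)\right) = \left(-2376\right) \frac{7}{10} = - \frac{8316}{5}$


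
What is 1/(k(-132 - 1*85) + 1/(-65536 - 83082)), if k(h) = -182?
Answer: -148618/27048477 ≈ -0.0054945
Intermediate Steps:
1/(k(-132 - 1*85) + 1/(-65536 - 83082)) = 1/(-182 + 1/(-65536 - 83082)) = 1/(-182 + 1/(-148618)) = 1/(-182 - 1/148618) = 1/(-27048477/148618) = -148618/27048477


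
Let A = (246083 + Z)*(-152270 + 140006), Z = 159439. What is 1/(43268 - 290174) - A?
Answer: 1227942994326047/246906 ≈ 4.9733e+9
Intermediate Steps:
A = -4973321808 (A = (246083 + 159439)*(-152270 + 140006) = 405522*(-12264) = -4973321808)
1/(43268 - 290174) - A = 1/(43268 - 290174) - 1*(-4973321808) = 1/(-246906) + 4973321808 = -1/246906 + 4973321808 = 1227942994326047/246906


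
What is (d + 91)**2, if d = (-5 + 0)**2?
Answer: 13456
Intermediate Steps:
d = 25 (d = (-5)**2 = 25)
(d + 91)**2 = (25 + 91)**2 = 116**2 = 13456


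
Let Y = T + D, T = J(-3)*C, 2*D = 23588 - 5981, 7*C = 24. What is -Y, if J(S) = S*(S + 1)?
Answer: -123537/14 ≈ -8824.1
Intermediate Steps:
C = 24/7 (C = (⅐)*24 = 24/7 ≈ 3.4286)
J(S) = S*(1 + S)
D = 17607/2 (D = (23588 - 5981)/2 = (½)*17607 = 17607/2 ≈ 8803.5)
T = 144/7 (T = -3*(1 - 3)*(24/7) = -3*(-2)*(24/7) = 6*(24/7) = 144/7 ≈ 20.571)
Y = 123537/14 (Y = 144/7 + 17607/2 = 123537/14 ≈ 8824.1)
-Y = -1*123537/14 = -123537/14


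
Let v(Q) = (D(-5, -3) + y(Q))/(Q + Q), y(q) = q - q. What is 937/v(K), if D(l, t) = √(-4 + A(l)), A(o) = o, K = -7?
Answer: 13118*I/3 ≈ 4372.7*I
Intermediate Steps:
y(q) = 0
D(l, t) = √(-4 + l)
v(Q) = 3*I/(2*Q) (v(Q) = (√(-4 - 5) + 0)/(Q + Q) = (√(-9) + 0)/((2*Q)) = (3*I + 0)*(1/(2*Q)) = (3*I)*(1/(2*Q)) = 3*I/(2*Q))
937/v(K) = 937/(((3/2)*I/(-7))) = 937/(((3/2)*I*(-⅐))) = 937/((-3*I/14)) = 937*(14*I/3) = 13118*I/3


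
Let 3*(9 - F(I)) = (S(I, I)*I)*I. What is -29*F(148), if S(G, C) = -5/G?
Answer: -22243/3 ≈ -7414.3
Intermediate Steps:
F(I) = 9 + 5*I/3 (F(I) = 9 - (-5/I)*I*I/3 = 9 - (-5)*I/3 = 9 + 5*I/3)
-29*F(148) = -29*(9 + (5/3)*148) = -29*(9 + 740/3) = -29*767/3 = -22243/3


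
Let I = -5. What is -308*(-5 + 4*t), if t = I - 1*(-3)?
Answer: 4004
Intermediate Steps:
t = -2 (t = -5 - 1*(-3) = -5 + 3 = -2)
-308*(-5 + 4*t) = -308*(-5 + 4*(-2)) = -308*(-5 - 8) = -308*(-13) = 4004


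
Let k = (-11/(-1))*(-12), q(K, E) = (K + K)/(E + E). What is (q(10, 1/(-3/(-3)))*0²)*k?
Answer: 0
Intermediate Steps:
q(K, E) = K/E (q(K, E) = (2*K)/((2*E)) = (2*K)*(1/(2*E)) = K/E)
k = -132 (k = -1*(-11)*(-12) = 11*(-12) = -132)
(q(10, 1/(-3/(-3)))*0²)*k = ((10/(1/(-3/(-3))))*0²)*(-132) = ((10/(1/(-3*(-⅓))))*0)*(-132) = ((10/(1/1))*0)*(-132) = ((10/1)*0)*(-132) = ((10*1)*0)*(-132) = (10*0)*(-132) = 0*(-132) = 0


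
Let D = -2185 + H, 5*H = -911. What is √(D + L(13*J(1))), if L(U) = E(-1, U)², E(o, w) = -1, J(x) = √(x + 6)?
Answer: I*√59155/5 ≈ 48.644*I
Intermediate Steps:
J(x) = √(6 + x)
H = -911/5 (H = (⅕)*(-911) = -911/5 ≈ -182.20)
L(U) = 1 (L(U) = (-1)² = 1)
D = -11836/5 (D = -2185 - 911/5 = -11836/5 ≈ -2367.2)
√(D + L(13*J(1))) = √(-11836/5 + 1) = √(-11831/5) = I*√59155/5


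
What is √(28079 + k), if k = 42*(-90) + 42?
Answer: √24341 ≈ 156.02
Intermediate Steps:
k = -3738 (k = -3780 + 42 = -3738)
√(28079 + k) = √(28079 - 3738) = √24341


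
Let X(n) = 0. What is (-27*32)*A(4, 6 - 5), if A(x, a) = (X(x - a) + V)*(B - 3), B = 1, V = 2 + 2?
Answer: 6912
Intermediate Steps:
V = 4
A(x, a) = -8 (A(x, a) = (0 + 4)*(1 - 3) = 4*(-2) = -8)
(-27*32)*A(4, 6 - 5) = -27*32*(-8) = -864*(-8) = 6912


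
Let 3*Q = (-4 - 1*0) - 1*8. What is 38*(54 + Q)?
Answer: 1900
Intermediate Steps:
Q = -4 (Q = ((-4 - 1*0) - 1*8)/3 = ((-4 + 0) - 8)/3 = (-4 - 8)/3 = (1/3)*(-12) = -4)
38*(54 + Q) = 38*(54 - 4) = 38*50 = 1900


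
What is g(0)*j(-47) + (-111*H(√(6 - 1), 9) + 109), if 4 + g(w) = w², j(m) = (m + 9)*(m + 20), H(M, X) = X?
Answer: -4994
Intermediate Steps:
j(m) = (9 + m)*(20 + m)
g(w) = -4 + w²
g(0)*j(-47) + (-111*H(√(6 - 1), 9) + 109) = (-4 + 0²)*(180 + (-47)² + 29*(-47)) + (-111*9 + 109) = (-4 + 0)*(180 + 2209 - 1363) + (-999 + 109) = -4*1026 - 890 = -4104 - 890 = -4994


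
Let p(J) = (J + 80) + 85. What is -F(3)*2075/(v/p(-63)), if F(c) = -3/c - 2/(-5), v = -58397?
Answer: -126990/58397 ≈ -2.1746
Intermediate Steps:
F(c) = 2/5 - 3/c (F(c) = -3/c - 2*(-1/5) = -3/c + 2/5 = 2/5 - 3/c)
p(J) = 165 + J (p(J) = (80 + J) + 85 = 165 + J)
-F(3)*2075/(v/p(-63)) = -(2/5 - 3/3)*2075/((-58397/(165 - 63))) = -(2/5 - 3*1/3)*2075/((-58397/102)) = -(2/5 - 1)*2075/((-58397*1/102)) = -(-3/5*2075)/(-58397/102) = -(-1245)*(-102)/58397 = -1*126990/58397 = -126990/58397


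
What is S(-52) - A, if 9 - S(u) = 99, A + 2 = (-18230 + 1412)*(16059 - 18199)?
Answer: -35990608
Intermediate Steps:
A = 35990518 (A = -2 + (-18230 + 1412)*(16059 - 18199) = -2 - 16818*(-2140) = -2 + 35990520 = 35990518)
S(u) = -90 (S(u) = 9 - 1*99 = 9 - 99 = -90)
S(-52) - A = -90 - 1*35990518 = -90 - 35990518 = -35990608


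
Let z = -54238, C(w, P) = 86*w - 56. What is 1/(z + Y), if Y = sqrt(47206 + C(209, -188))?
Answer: -27119/1470847760 - 9*sqrt(201)/1470847760 ≈ -1.8524e-5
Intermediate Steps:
C(w, P) = -56 + 86*w
Y = 18*sqrt(201) (Y = sqrt(47206 + (-56 + 86*209)) = sqrt(47206 + (-56 + 17974)) = sqrt(47206 + 17918) = sqrt(65124) = 18*sqrt(201) ≈ 255.19)
1/(z + Y) = 1/(-54238 + 18*sqrt(201))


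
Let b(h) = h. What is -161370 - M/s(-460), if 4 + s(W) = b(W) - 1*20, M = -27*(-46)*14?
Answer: -19521423/121 ≈ -1.6133e+5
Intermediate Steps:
M = 17388 (M = 1242*14 = 17388)
s(W) = -24 + W (s(W) = -4 + (W - 1*20) = -4 + (W - 20) = -4 + (-20 + W) = -24 + W)
-161370 - M/s(-460) = -161370 - 17388/(-24 - 460) = -161370 - 17388/(-484) = -161370 - 17388*(-1)/484 = -161370 - 1*(-4347/121) = -161370 + 4347/121 = -19521423/121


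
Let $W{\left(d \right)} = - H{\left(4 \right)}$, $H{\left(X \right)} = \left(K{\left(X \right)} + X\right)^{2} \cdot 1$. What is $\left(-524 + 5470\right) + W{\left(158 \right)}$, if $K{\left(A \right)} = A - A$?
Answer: $4930$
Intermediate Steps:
$K{\left(A \right)} = 0$
$H{\left(X \right)} = X^{2}$ ($H{\left(X \right)} = \left(0 + X\right)^{2} \cdot 1 = X^{2} \cdot 1 = X^{2}$)
$W{\left(d \right)} = -16$ ($W{\left(d \right)} = - 4^{2} = \left(-1\right) 16 = -16$)
$\left(-524 + 5470\right) + W{\left(158 \right)} = \left(-524 + 5470\right) - 16 = 4946 - 16 = 4930$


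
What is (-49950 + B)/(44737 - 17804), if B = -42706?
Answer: -92656/26933 ≈ -3.4402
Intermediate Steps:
(-49950 + B)/(44737 - 17804) = (-49950 - 42706)/(44737 - 17804) = -92656/26933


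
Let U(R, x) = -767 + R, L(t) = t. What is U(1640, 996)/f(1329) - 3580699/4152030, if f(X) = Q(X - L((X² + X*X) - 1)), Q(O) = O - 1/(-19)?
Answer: -240304722410623/278567527580610 ≈ -0.86264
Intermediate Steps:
Q(O) = 1/19 + O (Q(O) = O - 1*(-1/19) = O + 1/19 = 1/19 + O)
f(X) = 20/19 + X - 2*X² (f(X) = 1/19 + (X - ((X² + X*X) - 1)) = 1/19 + (X - ((X² + X²) - 1)) = 1/19 + (X - (2*X² - 1)) = 1/19 + (X - (-1 + 2*X²)) = 1/19 + (X + (1 - 2*X²)) = 1/19 + (1 + X - 2*X²) = 20/19 + X - 2*X²)
U(1640, 996)/f(1329) - 3580699/4152030 = (-767 + 1640)/(20/19 + 1329 - 2*1329²) - 3580699/4152030 = 873/(20/19 + 1329 - 2*1766241) - 3580699*1/4152030 = 873/(20/19 + 1329 - 3532482) - 3580699/4152030 = 873/(-67091887/19) - 3580699/4152030 = 873*(-19/67091887) - 3580699/4152030 = -16587/67091887 - 3580699/4152030 = -240304722410623/278567527580610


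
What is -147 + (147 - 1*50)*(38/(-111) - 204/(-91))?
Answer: 376195/10101 ≈ 37.243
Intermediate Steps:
-147 + (147 - 1*50)*(38/(-111) - 204/(-91)) = -147 + (147 - 50)*(38*(-1/111) - 204*(-1/91)) = -147 + 97*(-38/111 + 204/91) = -147 + 97*(19186/10101) = -147 + 1861042/10101 = 376195/10101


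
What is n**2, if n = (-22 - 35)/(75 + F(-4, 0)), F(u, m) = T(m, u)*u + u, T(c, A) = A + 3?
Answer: 361/625 ≈ 0.57760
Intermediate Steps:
T(c, A) = 3 + A
F(u, m) = u + u*(3 + u) (F(u, m) = (3 + u)*u + u = u*(3 + u) + u = u + u*(3 + u))
n = -19/25 (n = (-22 - 35)/(75 - 4*(4 - 4)) = -57/(75 - 4*0) = -57/(75 + 0) = -57/75 = -57*1/75 = -19/25 ≈ -0.76000)
n**2 = (-19/25)**2 = 361/625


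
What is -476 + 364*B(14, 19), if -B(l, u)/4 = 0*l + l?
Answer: -20860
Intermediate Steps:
B(l, u) = -4*l (B(l, u) = -4*(0*l + l) = -4*(0 + l) = -4*l)
-476 + 364*B(14, 19) = -476 + 364*(-4*14) = -476 + 364*(-56) = -476 - 20384 = -20860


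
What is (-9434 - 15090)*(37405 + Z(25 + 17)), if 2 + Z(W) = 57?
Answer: -918669040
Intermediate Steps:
Z(W) = 55 (Z(W) = -2 + 57 = 55)
(-9434 - 15090)*(37405 + Z(25 + 17)) = (-9434 - 15090)*(37405 + 55) = -24524*37460 = -918669040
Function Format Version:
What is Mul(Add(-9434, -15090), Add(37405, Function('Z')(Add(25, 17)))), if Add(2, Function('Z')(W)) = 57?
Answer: -918669040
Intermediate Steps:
Function('Z')(W) = 55 (Function('Z')(W) = Add(-2, 57) = 55)
Mul(Add(-9434, -15090), Add(37405, Function('Z')(Add(25, 17)))) = Mul(Add(-9434, -15090), Add(37405, 55)) = Mul(-24524, 37460) = -918669040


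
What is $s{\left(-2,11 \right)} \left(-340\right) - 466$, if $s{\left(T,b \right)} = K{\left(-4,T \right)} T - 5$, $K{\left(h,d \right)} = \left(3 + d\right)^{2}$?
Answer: $1914$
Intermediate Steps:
$s{\left(T,b \right)} = -5 + T \left(3 + T\right)^{2}$ ($s{\left(T,b \right)} = \left(3 + T\right)^{2} T - 5 = T \left(3 + T\right)^{2} - 5 = -5 + T \left(3 + T\right)^{2}$)
$s{\left(-2,11 \right)} \left(-340\right) - 466 = \left(-5 - 2 \left(3 - 2\right)^{2}\right) \left(-340\right) - 466 = \left(-5 - 2 \cdot 1^{2}\right) \left(-340\right) - 466 = \left(-5 - 2\right) \left(-340\right) - 466 = \left(-7\right) \left(-340\right) - 466 = 2380 - 466 = 1914$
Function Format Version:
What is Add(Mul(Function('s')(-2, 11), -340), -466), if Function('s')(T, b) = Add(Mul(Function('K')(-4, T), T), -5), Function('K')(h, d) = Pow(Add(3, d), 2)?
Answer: 1914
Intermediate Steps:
Function('s')(T, b) = Add(-5, Mul(T, Pow(Add(3, T), 2))) (Function('s')(T, b) = Add(Mul(Pow(Add(3, T), 2), T), -5) = Add(Mul(T, Pow(Add(3, T), 2)), -5) = Add(-5, Mul(T, Pow(Add(3, T), 2))))
Add(Mul(Function('s')(-2, 11), -340), -466) = Add(Mul(Add(-5, Mul(-2, Pow(Add(3, -2), 2))), -340), -466) = Add(Mul(Add(-5, Mul(-2, Pow(1, 2))), -340), -466) = Add(Mul(Add(-5, Mul(-2, 1)), -340), -466) = Add(Mul(Add(-5, -2), -340), -466) = Add(Mul(-7, -340), -466) = Add(2380, -466) = 1914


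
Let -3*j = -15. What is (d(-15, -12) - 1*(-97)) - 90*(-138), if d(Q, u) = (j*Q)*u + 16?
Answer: 13433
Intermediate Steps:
j = 5 (j = -⅓*(-15) = 5)
d(Q, u) = 16 + 5*Q*u (d(Q, u) = (5*Q)*u + 16 = 5*Q*u + 16 = 16 + 5*Q*u)
(d(-15, -12) - 1*(-97)) - 90*(-138) = ((16 + 5*(-15)*(-12)) - 1*(-97)) - 90*(-138) = ((16 + 900) + 97) + 12420 = (916 + 97) + 12420 = 1013 + 12420 = 13433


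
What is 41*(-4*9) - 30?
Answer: -1506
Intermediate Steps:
41*(-4*9) - 30 = 41*(-36) - 30 = -1476 - 30 = -1506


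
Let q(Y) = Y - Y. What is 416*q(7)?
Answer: 0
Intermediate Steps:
q(Y) = 0
416*q(7) = 416*0 = 0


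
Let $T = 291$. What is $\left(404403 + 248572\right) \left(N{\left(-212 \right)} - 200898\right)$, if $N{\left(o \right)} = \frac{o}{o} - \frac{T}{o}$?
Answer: $- \frac{27810122322175}{212} \approx -1.3118 \cdot 10^{11}$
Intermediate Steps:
$N{\left(o \right)} = 1 - \frac{291}{o}$ ($N{\left(o \right)} = \frac{o}{o} - \frac{291}{o} = 1 - \frac{291}{o}$)
$\left(404403 + 248572\right) \left(N{\left(-212 \right)} - 200898\right) = \left(404403 + 248572\right) \left(\frac{-291 - 212}{-212} - 200898\right) = 652975 \left(\left(- \frac{1}{212}\right) \left(-503\right) - 200898\right) = 652975 \left(\frac{503}{212} - 200898\right) = 652975 \left(- \frac{42589873}{212}\right) = - \frac{27810122322175}{212}$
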